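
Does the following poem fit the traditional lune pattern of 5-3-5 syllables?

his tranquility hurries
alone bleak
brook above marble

No

Line 1: his (1), tranquility (4), hurries (2) → 7 (expected 5)
Line 2: alone (2), bleak (1) → 3 ✓
Line 3: brook (1), above (2), marble (2) → 5 ✓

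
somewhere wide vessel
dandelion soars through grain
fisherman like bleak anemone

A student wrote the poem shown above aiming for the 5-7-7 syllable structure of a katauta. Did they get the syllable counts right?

Line 1: somewhere (2), wide (1), vessel (2) → 5 ✓
Line 2: dandelion (4), soars (1), through (1), grain (1) → 7 ✓
Line 3: fisherman (3), like (1), bleak (1), anemone (4) → 9 (expected 7)

No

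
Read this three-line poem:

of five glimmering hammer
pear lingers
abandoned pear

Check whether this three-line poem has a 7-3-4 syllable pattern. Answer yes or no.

Yes

Line 1: of(1) + five(1) + glimmering(3) + hammer(2) = 7 ✓
Line 2: pear(1) + lingers(2) = 3 ✓
Line 3: abandoned(3) + pear(1) = 4 ✓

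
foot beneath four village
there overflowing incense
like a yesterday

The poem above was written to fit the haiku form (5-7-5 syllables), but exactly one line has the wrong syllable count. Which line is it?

Line 1: foot(1) + beneath(2) + four(1) + village(2) = 6 (expected 5)
Line 2: there(1) + overflowing(4) + incense(2) = 7 ✓
Line 3: like(1) + a(1) + yesterday(3) = 5 ✓

The first line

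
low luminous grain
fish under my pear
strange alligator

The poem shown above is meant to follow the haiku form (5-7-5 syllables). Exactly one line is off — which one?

Line 1: low (1), luminous (3), grain (1) → 5 ✓
Line 2: fish (1), under (2), my (1), pear (1) → 5 (expected 7)
Line 3: strange (1), alligator (4) → 5 ✓

The second line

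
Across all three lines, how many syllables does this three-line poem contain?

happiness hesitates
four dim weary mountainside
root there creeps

Line 1: happiness (3), hesitates (3) → 6
Line 2: four (1), dim (1), weary (2), mountainside (3) → 7
Line 3: root (1), there (1), creeps (1) → 3
Total: 6 + 7 + 3 = 16

16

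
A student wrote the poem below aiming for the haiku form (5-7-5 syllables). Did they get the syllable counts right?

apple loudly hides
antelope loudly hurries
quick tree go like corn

Line 1: apple (2), loudly (2), hides (1) → 5 ✓
Line 2: antelope (3), loudly (2), hurries (2) → 7 ✓
Line 3: quick (1), tree (1), go (1), like (1), corn (1) → 5 ✓

Yes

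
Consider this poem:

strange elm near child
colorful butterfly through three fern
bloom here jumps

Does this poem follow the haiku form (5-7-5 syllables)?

No

Line 1: strange (1), elm (1), near (1), child (1) → 4 (expected 5)
Line 2: colorful (3), butterfly (3), through (1), three (1), fern (1) → 9 (expected 7)
Line 3: bloom (1), here (1), jumps (1) → 3 (expected 5)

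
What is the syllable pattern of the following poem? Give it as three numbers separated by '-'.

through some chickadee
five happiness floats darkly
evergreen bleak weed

5-7-5

Line 1: through(1) + some(1) + chickadee(3) = 5
Line 2: five(1) + happiness(3) + floats(1) + darkly(2) = 7
Line 3: evergreen(3) + bleak(1) + weed(1) = 5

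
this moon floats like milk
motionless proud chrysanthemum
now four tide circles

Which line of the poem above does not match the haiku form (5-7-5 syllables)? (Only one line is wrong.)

Line 1: this (1), moon (1), floats (1), like (1), milk (1) → 5 ✓
Line 2: motionless (3), proud (1), chrysanthemum (4) → 8 (expected 7)
Line 3: now (1), four (1), tide (1), circles (2) → 5 ✓

Line 2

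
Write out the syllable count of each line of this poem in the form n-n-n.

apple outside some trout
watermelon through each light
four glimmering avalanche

Line 1: apple (2), outside (2), some (1), trout (1) → 6
Line 2: watermelon (4), through (1), each (1), light (1) → 7
Line 3: four (1), glimmering (3), avalanche (3) → 7

6-7-7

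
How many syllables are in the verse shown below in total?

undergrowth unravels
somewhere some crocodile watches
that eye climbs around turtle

Line 1: undergrowth (3), unravels (3) → 6
Line 2: somewhere (2), some (1), crocodile (3), watches (2) → 8
Line 3: that (1), eye (1), climbs (1), around (2), turtle (2) → 7
Total: 6 + 8 + 7 = 21

21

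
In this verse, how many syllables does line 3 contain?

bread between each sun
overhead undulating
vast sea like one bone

5

Line 3: vast (1), sea (1), like (1), one (1), bone (1) → 5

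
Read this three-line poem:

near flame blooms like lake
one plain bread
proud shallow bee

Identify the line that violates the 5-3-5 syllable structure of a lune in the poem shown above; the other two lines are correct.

Line 1: "near flame blooms like lake": 1+1+1+1+1 = 5 ✓
Line 2: "one plain bread": 1+1+1 = 3 ✓
Line 3: "proud shallow bee": 1+2+1 = 4 (expected 5)

The third line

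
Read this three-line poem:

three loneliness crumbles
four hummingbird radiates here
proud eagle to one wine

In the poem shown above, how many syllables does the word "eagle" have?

2

"eagle" has 2 syllables.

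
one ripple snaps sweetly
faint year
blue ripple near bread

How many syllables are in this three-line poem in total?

13

Line 1: one(1) + ripple(2) + snaps(1) + sweetly(2) = 6
Line 2: faint(1) + year(1) = 2
Line 3: blue(1) + ripple(2) + near(1) + bread(1) = 5
Total: 6 + 2 + 5 = 13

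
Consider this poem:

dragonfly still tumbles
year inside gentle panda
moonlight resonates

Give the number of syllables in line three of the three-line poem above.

Line three: moonlight(2) + resonates(3) = 5

5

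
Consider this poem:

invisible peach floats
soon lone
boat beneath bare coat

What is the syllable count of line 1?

Line 1: invisible (4), peach (1), floats (1) → 6

6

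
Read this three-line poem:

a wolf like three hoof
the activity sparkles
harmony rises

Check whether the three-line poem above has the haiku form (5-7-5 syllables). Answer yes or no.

Line 1: a(1) + wolf(1) + like(1) + three(1) + hoof(1) = 5 ✓
Line 2: the(1) + activity(4) + sparkles(2) = 7 ✓
Line 3: harmony(3) + rises(2) = 5 ✓

Yes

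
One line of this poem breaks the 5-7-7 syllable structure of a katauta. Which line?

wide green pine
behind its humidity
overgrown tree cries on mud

Line 1: "wide green pine": 1+1+1 = 3 (expected 5)
Line 2: "behind its humidity": 2+1+4 = 7 ✓
Line 3: "overgrown tree cries on mud": 3+1+1+1+1 = 7 ✓

The first line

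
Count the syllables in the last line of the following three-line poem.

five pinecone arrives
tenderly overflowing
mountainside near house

The last line: mountainside (3), near (1), house (1) → 5

5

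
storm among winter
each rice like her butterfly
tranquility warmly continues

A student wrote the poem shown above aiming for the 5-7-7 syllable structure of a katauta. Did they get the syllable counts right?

No

Line 1: storm(1) + among(2) + winter(2) = 5 ✓
Line 2: each(1) + rice(1) + like(1) + her(1) + butterfly(3) = 7 ✓
Line 3: tranquility(4) + warmly(2) + continues(3) = 9 (expected 7)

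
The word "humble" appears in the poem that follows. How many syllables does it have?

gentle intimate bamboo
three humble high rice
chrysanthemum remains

"humble" has 2 syllables.

2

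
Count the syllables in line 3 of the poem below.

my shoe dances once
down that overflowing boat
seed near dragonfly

5

Line 3: "seed near dragonfly": 1+1+3 = 5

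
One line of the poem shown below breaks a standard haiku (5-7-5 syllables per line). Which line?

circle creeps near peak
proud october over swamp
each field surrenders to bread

Line 3

Line 1: circle(2) + creeps(1) + near(1) + peak(1) = 5 ✓
Line 2: proud(1) + october(3) + over(2) + swamp(1) = 7 ✓
Line 3: each(1) + field(1) + surrenders(3) + to(1) + bread(1) = 7 (expected 5)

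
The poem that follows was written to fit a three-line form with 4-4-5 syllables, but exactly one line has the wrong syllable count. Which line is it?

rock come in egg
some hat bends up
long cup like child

The third line

Line 1: rock(1) + come(1) + in(1) + egg(1) = 4 ✓
Line 2: some(1) + hat(1) + bends(1) + up(1) = 4 ✓
Line 3: long(1) + cup(1) + like(1) + child(1) = 4 (expected 5)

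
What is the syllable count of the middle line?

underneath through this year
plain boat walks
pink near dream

3

The middle line: "plain boat walks": 1+1+1 = 3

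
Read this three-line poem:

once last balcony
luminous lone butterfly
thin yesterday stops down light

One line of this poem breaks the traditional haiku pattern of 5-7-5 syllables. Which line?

Line 3

Line 1: once(1) + last(1) + balcony(3) = 5 ✓
Line 2: luminous(3) + lone(1) + butterfly(3) = 7 ✓
Line 3: thin(1) + yesterday(3) + stops(1) + down(1) + light(1) = 7 (expected 5)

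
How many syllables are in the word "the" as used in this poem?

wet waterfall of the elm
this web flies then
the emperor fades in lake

1

"the" has 1 syllable.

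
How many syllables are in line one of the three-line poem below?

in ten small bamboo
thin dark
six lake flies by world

5

Line one: "in ten small bamboo": 1+1+1+2 = 5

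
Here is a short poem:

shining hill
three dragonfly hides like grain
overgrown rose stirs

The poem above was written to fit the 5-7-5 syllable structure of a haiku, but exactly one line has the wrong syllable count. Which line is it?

Line 1

Line 1: shining (2), hill (1) → 3 (expected 5)
Line 2: three (1), dragonfly (3), hides (1), like (1), grain (1) → 7 ✓
Line 3: overgrown (3), rose (1), stirs (1) → 5 ✓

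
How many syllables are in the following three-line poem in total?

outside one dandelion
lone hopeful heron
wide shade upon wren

17

Line 1: "outside one dandelion": 2+1+4 = 7
Line 2: "lone hopeful heron": 1+2+2 = 5
Line 3: "wide shade upon wren": 1+1+2+1 = 5
Total: 7 + 5 + 5 = 17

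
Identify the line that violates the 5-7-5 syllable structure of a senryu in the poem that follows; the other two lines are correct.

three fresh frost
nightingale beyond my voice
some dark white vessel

Line 1: three (1), fresh (1), frost (1) → 3 (expected 5)
Line 2: nightingale (3), beyond (2), my (1), voice (1) → 7 ✓
Line 3: some (1), dark (1), white (1), vessel (2) → 5 ✓

Line 1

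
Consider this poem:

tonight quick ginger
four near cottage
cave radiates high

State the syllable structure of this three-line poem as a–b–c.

Line 1: tonight(2) + quick(1) + ginger(2) = 5
Line 2: four(1) + near(1) + cottage(2) = 4
Line 3: cave(1) + radiates(3) + high(1) = 5

5–4–5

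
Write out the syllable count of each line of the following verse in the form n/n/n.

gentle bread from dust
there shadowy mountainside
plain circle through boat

Line 1: gentle(2) + bread(1) + from(1) + dust(1) = 5
Line 2: there(1) + shadowy(3) + mountainside(3) = 7
Line 3: plain(1) + circle(2) + through(1) + boat(1) = 5

5/7/5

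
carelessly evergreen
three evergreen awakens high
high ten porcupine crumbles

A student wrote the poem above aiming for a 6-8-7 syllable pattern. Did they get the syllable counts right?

Yes

Line 1: carelessly (3), evergreen (3) → 6 ✓
Line 2: three (1), evergreen (3), awakens (3), high (1) → 8 ✓
Line 3: high (1), ten (1), porcupine (3), crumbles (2) → 7 ✓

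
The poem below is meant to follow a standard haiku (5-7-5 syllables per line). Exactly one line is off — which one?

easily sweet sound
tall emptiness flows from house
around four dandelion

Line 1: "easily sweet sound": 3+1+1 = 5 ✓
Line 2: "tall emptiness flows from house": 1+3+1+1+1 = 7 ✓
Line 3: "around four dandelion": 2+1+4 = 7 (expected 5)

The third line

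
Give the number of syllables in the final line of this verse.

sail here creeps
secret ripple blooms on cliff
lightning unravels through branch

The final line: lightning (2), unravels (3), through (1), branch (1) → 7

7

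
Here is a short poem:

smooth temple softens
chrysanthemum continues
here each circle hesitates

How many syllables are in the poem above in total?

Line 1: smooth (1), temple (2), softens (2) → 5
Line 2: chrysanthemum (4), continues (3) → 7
Line 3: here (1), each (1), circle (2), hesitates (3) → 7
Total: 5 + 7 + 7 = 19

19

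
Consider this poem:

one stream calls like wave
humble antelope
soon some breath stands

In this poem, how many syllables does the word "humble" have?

2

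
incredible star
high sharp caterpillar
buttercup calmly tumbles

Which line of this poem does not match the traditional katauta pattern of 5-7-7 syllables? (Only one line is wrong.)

Line 2

Line 1: "incredible star": 4+1 = 5 ✓
Line 2: "high sharp caterpillar": 1+1+4 = 6 (expected 7)
Line 3: "buttercup calmly tumbles": 3+2+2 = 7 ✓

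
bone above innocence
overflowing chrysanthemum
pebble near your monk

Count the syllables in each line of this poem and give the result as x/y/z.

6/8/5

Line 1: bone(1) + above(2) + innocence(3) = 6
Line 2: overflowing(4) + chrysanthemum(4) = 8
Line 3: pebble(2) + near(1) + your(1) + monk(1) = 5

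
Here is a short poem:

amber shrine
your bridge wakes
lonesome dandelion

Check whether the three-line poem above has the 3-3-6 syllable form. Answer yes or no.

Line 1: amber (2), shrine (1) → 3 ✓
Line 2: your (1), bridge (1), wakes (1) → 3 ✓
Line 3: lonesome (2), dandelion (4) → 6 ✓

Yes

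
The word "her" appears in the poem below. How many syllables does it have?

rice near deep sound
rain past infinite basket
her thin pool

"her" has 1 syllable.

1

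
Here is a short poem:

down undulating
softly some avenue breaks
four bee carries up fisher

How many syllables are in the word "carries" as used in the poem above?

"carries" has 2 syllables.

2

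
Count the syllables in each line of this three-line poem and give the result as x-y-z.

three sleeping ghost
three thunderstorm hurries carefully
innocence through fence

Line 1: "three sleeping ghost": 1+2+1 = 4
Line 2: "three thunderstorm hurries carefully": 1+3+2+3 = 9
Line 3: "innocence through fence": 3+1+1 = 5

4-9-5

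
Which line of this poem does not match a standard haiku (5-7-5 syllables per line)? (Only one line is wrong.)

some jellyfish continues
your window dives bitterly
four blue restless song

Line 1: some (1), jellyfish (3), continues (3) → 7 (expected 5)
Line 2: your (1), window (2), dives (1), bitterly (3) → 7 ✓
Line 3: four (1), blue (1), restless (2), song (1) → 5 ✓

Line 1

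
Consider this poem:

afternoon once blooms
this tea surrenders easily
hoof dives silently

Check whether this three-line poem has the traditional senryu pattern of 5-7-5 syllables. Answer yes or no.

Line 1: afternoon (3), once (1), blooms (1) → 5 ✓
Line 2: this (1), tea (1), surrenders (3), easily (3) → 8 (expected 7)
Line 3: hoof (1), dives (1), silently (3) → 5 ✓

No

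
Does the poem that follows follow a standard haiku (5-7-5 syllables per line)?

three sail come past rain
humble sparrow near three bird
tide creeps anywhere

Line 1: three (1), sail (1), come (1), past (1), rain (1) → 5 ✓
Line 2: humble (2), sparrow (2), near (1), three (1), bird (1) → 7 ✓
Line 3: tide (1), creeps (1), anywhere (3) → 5 ✓

Yes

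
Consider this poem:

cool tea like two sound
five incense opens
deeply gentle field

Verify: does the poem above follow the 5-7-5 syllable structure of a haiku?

No

Line 1: cool(1) + tea(1) + like(1) + two(1) + sound(1) = 5 ✓
Line 2: five(1) + incense(2) + opens(2) = 5 (expected 7)
Line 3: deeply(2) + gentle(2) + field(1) = 5 ✓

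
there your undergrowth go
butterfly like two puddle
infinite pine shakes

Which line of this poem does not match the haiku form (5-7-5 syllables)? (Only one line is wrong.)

Line 1: there (1), your (1), undergrowth (3), go (1) → 6 (expected 5)
Line 2: butterfly (3), like (1), two (1), puddle (2) → 7 ✓
Line 3: infinite (3), pine (1), shakes (1) → 5 ✓

The first line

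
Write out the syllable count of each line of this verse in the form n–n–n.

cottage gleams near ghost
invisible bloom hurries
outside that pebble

5–7–5

Line 1: cottage(2) + gleams(1) + near(1) + ghost(1) = 5
Line 2: invisible(4) + bloom(1) + hurries(2) = 7
Line 3: outside(2) + that(1) + pebble(2) = 5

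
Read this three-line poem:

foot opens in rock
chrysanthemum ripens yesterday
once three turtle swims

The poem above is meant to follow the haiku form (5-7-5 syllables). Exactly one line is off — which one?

The second line

Line 1: foot (1), opens (2), in (1), rock (1) → 5 ✓
Line 2: chrysanthemum (4), ripens (2), yesterday (3) → 9 (expected 7)
Line 3: once (1), three (1), turtle (2), swims (1) → 5 ✓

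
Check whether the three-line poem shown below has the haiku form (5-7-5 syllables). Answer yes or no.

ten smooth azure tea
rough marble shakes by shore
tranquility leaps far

Line 1: ten (1), smooth (1), azure (2), tea (1) → 5 ✓
Line 2: rough (1), marble (2), shakes (1), by (1), shore (1) → 6 (expected 7)
Line 3: tranquility (4), leaps (1), far (1) → 6 (expected 5)

No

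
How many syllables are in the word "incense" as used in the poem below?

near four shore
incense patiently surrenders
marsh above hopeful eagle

2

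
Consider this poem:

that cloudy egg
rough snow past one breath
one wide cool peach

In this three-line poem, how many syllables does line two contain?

5

Line two: "rough snow past one breath": 1+1+1+1+1 = 5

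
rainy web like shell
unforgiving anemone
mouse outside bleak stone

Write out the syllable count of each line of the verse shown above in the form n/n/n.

5/8/5

Line 1: rainy(2) + web(1) + like(1) + shell(1) = 5
Line 2: unforgiving(4) + anemone(4) = 8
Line 3: mouse(1) + outside(2) + bleak(1) + stone(1) = 5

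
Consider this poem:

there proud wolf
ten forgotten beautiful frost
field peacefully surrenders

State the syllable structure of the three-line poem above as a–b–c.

Line 1: "there proud wolf": 1+1+1 = 3
Line 2: "ten forgotten beautiful frost": 1+3+3+1 = 8
Line 3: "field peacefully surrenders": 1+3+3 = 7

3–8–7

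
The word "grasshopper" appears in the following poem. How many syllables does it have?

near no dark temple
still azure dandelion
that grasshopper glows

"grasshopper" has 3 syllables.

3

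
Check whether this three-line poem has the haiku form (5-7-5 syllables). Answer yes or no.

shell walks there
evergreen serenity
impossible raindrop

No

Line 1: shell (1), walks (1), there (1) → 3 (expected 5)
Line 2: evergreen (3), serenity (4) → 7 ✓
Line 3: impossible (4), raindrop (2) → 6 (expected 5)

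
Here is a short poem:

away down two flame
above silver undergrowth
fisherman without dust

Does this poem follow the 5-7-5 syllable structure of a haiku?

No

Line 1: away (2), down (1), two (1), flame (1) → 5 ✓
Line 2: above (2), silver (2), undergrowth (3) → 7 ✓
Line 3: fisherman (3), without (2), dust (1) → 6 (expected 5)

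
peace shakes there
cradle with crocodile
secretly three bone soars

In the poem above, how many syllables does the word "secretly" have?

3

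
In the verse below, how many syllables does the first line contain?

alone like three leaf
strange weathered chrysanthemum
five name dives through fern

The first line: alone(2) + like(1) + three(1) + leaf(1) = 5

5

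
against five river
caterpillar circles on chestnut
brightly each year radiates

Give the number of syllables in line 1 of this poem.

5

Line 1: "against five river": 2+1+2 = 5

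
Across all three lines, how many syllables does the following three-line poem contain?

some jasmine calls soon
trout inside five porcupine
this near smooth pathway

Line 1: "some jasmine calls soon": 1+2+1+1 = 5
Line 2: "trout inside five porcupine": 1+2+1+3 = 7
Line 3: "this near smooth pathway": 1+1+1+2 = 5
Total: 5 + 7 + 5 = 17

17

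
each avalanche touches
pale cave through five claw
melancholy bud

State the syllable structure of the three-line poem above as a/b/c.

Line 1: each (1), avalanche (3), touches (2) → 6
Line 2: pale (1), cave (1), through (1), five (1), claw (1) → 5
Line 3: melancholy (4), bud (1) → 5

6/5/5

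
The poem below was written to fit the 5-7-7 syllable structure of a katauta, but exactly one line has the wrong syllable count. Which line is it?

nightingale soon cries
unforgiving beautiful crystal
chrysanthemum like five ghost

Line 2

Line 1: "nightingale soon cries": 3+1+1 = 5 ✓
Line 2: "unforgiving beautiful crystal": 4+3+2 = 9 (expected 7)
Line 3: "chrysanthemum like five ghost": 4+1+1+1 = 7 ✓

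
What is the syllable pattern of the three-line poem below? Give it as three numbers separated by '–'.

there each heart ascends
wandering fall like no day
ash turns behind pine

5–7–5

Line 1: "there each heart ascends": 1+1+1+2 = 5
Line 2: "wandering fall like no day": 3+1+1+1+1 = 7
Line 3: "ash turns behind pine": 1+1+2+1 = 5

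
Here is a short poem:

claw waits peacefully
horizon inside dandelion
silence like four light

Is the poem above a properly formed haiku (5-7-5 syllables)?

Line 1: claw (1), waits (1), peacefully (3) → 5 ✓
Line 2: horizon (3), inside (2), dandelion (4) → 9 (expected 7)
Line 3: silence (2), like (1), four (1), light (1) → 5 ✓

No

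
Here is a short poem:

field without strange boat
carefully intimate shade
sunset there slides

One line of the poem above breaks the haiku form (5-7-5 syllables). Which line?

Line 1: field (1), without (2), strange (1), boat (1) → 5 ✓
Line 2: carefully (3), intimate (3), shade (1) → 7 ✓
Line 3: sunset (2), there (1), slides (1) → 4 (expected 5)

Line 3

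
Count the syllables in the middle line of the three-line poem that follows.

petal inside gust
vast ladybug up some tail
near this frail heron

The middle line: vast (1), ladybug (3), up (1), some (1), tail (1) → 7

7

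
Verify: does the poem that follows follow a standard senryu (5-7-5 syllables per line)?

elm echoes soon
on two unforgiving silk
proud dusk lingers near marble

No

Line 1: elm(1) + echoes(2) + soon(1) = 4 (expected 5)
Line 2: on(1) + two(1) + unforgiving(4) + silk(1) = 7 ✓
Line 3: proud(1) + dusk(1) + lingers(2) + near(1) + marble(2) = 7 (expected 5)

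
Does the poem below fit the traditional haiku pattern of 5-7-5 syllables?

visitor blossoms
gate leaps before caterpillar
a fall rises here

Line 1: "visitor blossoms": 3+2 = 5 ✓
Line 2: "gate leaps before caterpillar": 1+1+2+4 = 8 (expected 7)
Line 3: "a fall rises here": 1+1+2+1 = 5 ✓

No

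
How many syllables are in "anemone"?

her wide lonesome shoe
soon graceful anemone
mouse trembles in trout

4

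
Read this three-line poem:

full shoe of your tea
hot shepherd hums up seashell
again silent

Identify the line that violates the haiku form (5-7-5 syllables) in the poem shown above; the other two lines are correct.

Line 1: full (1), shoe (1), of (1), your (1), tea (1) → 5 ✓
Line 2: hot (1), shepherd (2), hums (1), up (1), seashell (2) → 7 ✓
Line 3: again (2), silent (2) → 4 (expected 5)

Line 3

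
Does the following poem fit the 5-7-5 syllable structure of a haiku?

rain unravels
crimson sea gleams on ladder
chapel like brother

Line 1: rain (1), unravels (3) → 4 (expected 5)
Line 2: crimson (2), sea (1), gleams (1), on (1), ladder (2) → 7 ✓
Line 3: chapel (2), like (1), brother (2) → 5 ✓

No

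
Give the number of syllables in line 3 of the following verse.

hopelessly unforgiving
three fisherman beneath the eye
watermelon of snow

6

Line 3: watermelon(4) + of(1) + snow(1) = 6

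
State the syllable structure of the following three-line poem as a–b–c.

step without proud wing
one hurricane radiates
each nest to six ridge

5–7–5

Line 1: step(1) + without(2) + proud(1) + wing(1) = 5
Line 2: one(1) + hurricane(3) + radiates(3) = 7
Line 3: each(1) + nest(1) + to(1) + six(1) + ridge(1) = 5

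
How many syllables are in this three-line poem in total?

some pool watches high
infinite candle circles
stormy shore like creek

17

Line 1: some(1) + pool(1) + watches(2) + high(1) = 5
Line 2: infinite(3) + candle(2) + circles(2) = 7
Line 3: stormy(2) + shore(1) + like(1) + creek(1) = 5
Total: 5 + 7 + 5 = 17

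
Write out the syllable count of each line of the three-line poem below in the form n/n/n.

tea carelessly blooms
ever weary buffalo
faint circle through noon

5/7/5

Line 1: tea (1), carelessly (3), blooms (1) → 5
Line 2: ever (2), weary (2), buffalo (3) → 7
Line 3: faint (1), circle (2), through (1), noon (1) → 5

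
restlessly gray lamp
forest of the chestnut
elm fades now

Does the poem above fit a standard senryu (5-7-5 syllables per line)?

No

Line 1: restlessly (3), gray (1), lamp (1) → 5 ✓
Line 2: forest (2), of (1), the (1), chestnut (2) → 6 (expected 7)
Line 3: elm (1), fades (1), now (1) → 3 (expected 5)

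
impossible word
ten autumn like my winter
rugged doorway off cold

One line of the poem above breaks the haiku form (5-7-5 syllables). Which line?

Line 1: impossible (4), word (1) → 5 ✓
Line 2: ten (1), autumn (2), like (1), my (1), winter (2) → 7 ✓
Line 3: rugged (2), doorway (2), off (1), cold (1) → 6 (expected 5)

Line 3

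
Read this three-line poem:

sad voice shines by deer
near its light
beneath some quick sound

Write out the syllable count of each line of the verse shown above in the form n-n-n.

5-3-5

Line 1: sad (1), voice (1), shines (1), by (1), deer (1) → 5
Line 2: near (1), its (1), light (1) → 3
Line 3: beneath (2), some (1), quick (1), sound (1) → 5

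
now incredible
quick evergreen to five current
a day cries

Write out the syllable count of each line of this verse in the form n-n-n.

5-8-3

Line 1: now (1), incredible (4) → 5
Line 2: quick (1), evergreen (3), to (1), five (1), current (2) → 8
Line 3: a (1), day (1), cries (1) → 3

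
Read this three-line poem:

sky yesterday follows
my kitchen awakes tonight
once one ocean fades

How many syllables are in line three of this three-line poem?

5

Line three: "once one ocean fades": 1+1+2+1 = 5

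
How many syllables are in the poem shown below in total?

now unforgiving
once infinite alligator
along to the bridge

Line 1: "now unforgiving": 1+4 = 5
Line 2: "once infinite alligator": 1+3+4 = 8
Line 3: "along to the bridge": 2+1+1+1 = 5
Total: 5 + 8 + 5 = 18

18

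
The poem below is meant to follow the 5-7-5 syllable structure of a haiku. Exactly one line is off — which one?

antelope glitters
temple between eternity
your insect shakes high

Line 1: antelope(3) + glitters(2) = 5 ✓
Line 2: temple(2) + between(2) + eternity(4) = 8 (expected 7)
Line 3: your(1) + insect(2) + shakes(1) + high(1) = 5 ✓

The second line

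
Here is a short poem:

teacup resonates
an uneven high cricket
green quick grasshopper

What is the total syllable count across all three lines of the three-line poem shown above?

17

Line 1: teacup(2) + resonates(3) = 5
Line 2: an(1) + uneven(3) + high(1) + cricket(2) = 7
Line 3: green(1) + quick(1) + grasshopper(3) = 5
Total: 5 + 7 + 5 = 17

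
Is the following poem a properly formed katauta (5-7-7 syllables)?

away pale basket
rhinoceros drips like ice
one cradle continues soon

Line 1: away (2), pale (1), basket (2) → 5 ✓
Line 2: rhinoceros (4), drips (1), like (1), ice (1) → 7 ✓
Line 3: one (1), cradle (2), continues (3), soon (1) → 7 ✓

Yes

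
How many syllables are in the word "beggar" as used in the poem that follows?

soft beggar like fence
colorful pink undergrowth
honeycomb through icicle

2

"beggar" has 2 syllables.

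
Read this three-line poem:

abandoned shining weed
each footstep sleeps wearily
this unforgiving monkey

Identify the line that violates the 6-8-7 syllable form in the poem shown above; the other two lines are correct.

Line 1: abandoned (3), shining (2), weed (1) → 6 ✓
Line 2: each (1), footstep (2), sleeps (1), wearily (3) → 7 (expected 8)
Line 3: this (1), unforgiving (4), monkey (2) → 7 ✓

The second line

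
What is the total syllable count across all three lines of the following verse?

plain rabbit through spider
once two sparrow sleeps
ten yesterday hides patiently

Line 1: plain (1), rabbit (2), through (1), spider (2) → 6
Line 2: once (1), two (1), sparrow (2), sleeps (1) → 5
Line 3: ten (1), yesterday (3), hides (1), patiently (3) → 8
Total: 6 + 5 + 8 = 19

19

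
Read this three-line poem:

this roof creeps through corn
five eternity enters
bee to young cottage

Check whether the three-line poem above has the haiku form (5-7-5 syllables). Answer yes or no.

Yes

Line 1: "this roof creeps through corn": 1+1+1+1+1 = 5 ✓
Line 2: "five eternity enters": 1+4+2 = 7 ✓
Line 3: "bee to young cottage": 1+1+1+2 = 5 ✓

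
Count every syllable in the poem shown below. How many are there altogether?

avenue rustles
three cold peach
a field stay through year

13

Line 1: avenue (3), rustles (2) → 5
Line 2: three (1), cold (1), peach (1) → 3
Line 3: a (1), field (1), stay (1), through (1), year (1) → 5
Total: 5 + 3 + 5 = 13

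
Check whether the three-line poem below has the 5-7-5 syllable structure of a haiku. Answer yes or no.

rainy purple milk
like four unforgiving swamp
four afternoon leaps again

Line 1: "rainy purple milk": 2+2+1 = 5 ✓
Line 2: "like four unforgiving swamp": 1+1+4+1 = 7 ✓
Line 3: "four afternoon leaps again": 1+3+1+2 = 7 (expected 5)

No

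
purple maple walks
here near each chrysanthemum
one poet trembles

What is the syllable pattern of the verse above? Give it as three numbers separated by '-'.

5-7-5

Line 1: purple (2), maple (2), walks (1) → 5
Line 2: here (1), near (1), each (1), chrysanthemum (4) → 7
Line 3: one (1), poet (2), trembles (2) → 5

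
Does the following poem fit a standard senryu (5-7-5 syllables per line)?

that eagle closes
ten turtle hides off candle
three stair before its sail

Line 1: that(1) + eagle(2) + closes(2) = 5 ✓
Line 2: ten(1) + turtle(2) + hides(1) + off(1) + candle(2) = 7 ✓
Line 3: three(1) + stair(1) + before(2) + its(1) + sail(1) = 6 (expected 5)

No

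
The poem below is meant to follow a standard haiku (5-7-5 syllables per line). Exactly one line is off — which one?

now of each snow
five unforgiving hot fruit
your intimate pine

Line 1: "now of each snow": 1+1+1+1 = 4 (expected 5)
Line 2: "five unforgiving hot fruit": 1+4+1+1 = 7 ✓
Line 3: "your intimate pine": 1+3+1 = 5 ✓

Line 1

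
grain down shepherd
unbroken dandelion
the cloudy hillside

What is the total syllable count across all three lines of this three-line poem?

Line 1: grain(1) + down(1) + shepherd(2) = 4
Line 2: unbroken(3) + dandelion(4) = 7
Line 3: the(1) + cloudy(2) + hillside(2) = 5
Total: 4 + 7 + 5 = 16

16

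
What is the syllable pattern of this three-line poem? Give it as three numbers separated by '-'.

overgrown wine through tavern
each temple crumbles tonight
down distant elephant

Line 1: "overgrown wine through tavern": 3+1+1+2 = 7
Line 2: "each temple crumbles tonight": 1+2+2+2 = 7
Line 3: "down distant elephant": 1+2+3 = 6

7-7-6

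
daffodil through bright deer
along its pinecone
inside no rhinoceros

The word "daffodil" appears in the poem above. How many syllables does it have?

3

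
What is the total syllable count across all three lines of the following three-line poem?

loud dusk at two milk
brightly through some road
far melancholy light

Line 1: "loud dusk at two milk": 1+1+1+1+1 = 5
Line 2: "brightly through some road": 2+1+1+1 = 5
Line 3: "far melancholy light": 1+4+1 = 6
Total: 5 + 5 + 6 = 16

16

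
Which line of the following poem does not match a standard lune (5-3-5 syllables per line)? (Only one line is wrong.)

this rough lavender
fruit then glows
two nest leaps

Line 1: this (1), rough (1), lavender (3) → 5 ✓
Line 2: fruit (1), then (1), glows (1) → 3 ✓
Line 3: two (1), nest (1), leaps (1) → 3 (expected 5)

The third line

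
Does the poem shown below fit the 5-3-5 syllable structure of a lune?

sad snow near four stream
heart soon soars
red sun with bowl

No

Line 1: sad (1), snow (1), near (1), four (1), stream (1) → 5 ✓
Line 2: heart (1), soon (1), soars (1) → 3 ✓
Line 3: red (1), sun (1), with (1), bowl (1) → 4 (expected 5)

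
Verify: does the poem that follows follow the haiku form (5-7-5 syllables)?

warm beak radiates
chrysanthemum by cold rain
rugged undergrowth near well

No

Line 1: warm(1) + beak(1) + radiates(3) = 5 ✓
Line 2: chrysanthemum(4) + by(1) + cold(1) + rain(1) = 7 ✓
Line 3: rugged(2) + undergrowth(3) + near(1) + well(1) = 7 (expected 5)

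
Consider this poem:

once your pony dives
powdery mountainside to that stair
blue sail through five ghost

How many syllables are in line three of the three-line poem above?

Line three: blue (1), sail (1), through (1), five (1), ghost (1) → 5

5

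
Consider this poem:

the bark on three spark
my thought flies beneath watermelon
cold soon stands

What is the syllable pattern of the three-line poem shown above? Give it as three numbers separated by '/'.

Line 1: the (1), bark (1), on (1), three (1), spark (1) → 5
Line 2: my (1), thought (1), flies (1), beneath (2), watermelon (4) → 9
Line 3: cold (1), soon (1), stands (1) → 3

5/9/3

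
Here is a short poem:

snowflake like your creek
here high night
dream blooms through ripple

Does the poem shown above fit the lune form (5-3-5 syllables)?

Yes

Line 1: "snowflake like your creek": 2+1+1+1 = 5 ✓
Line 2: "here high night": 1+1+1 = 3 ✓
Line 3: "dream blooms through ripple": 1+1+1+2 = 5 ✓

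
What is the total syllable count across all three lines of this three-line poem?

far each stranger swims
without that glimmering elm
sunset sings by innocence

Line 1: far (1), each (1), stranger (2), swims (1) → 5
Line 2: without (2), that (1), glimmering (3), elm (1) → 7
Line 3: sunset (2), sings (1), by (1), innocence (3) → 7
Total: 5 + 7 + 7 = 19

19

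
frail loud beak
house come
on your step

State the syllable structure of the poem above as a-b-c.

Line 1: frail(1) + loud(1) + beak(1) = 3
Line 2: house(1) + come(1) = 2
Line 3: on(1) + your(1) + step(1) = 3

3-2-3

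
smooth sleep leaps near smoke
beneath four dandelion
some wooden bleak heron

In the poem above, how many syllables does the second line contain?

The second line: "beneath four dandelion": 2+1+4 = 7

7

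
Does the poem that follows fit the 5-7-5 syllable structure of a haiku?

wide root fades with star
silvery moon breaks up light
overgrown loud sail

Line 1: wide (1), root (1), fades (1), with (1), star (1) → 5 ✓
Line 2: silvery (3), moon (1), breaks (1), up (1), light (1) → 7 ✓
Line 3: overgrown (3), loud (1), sail (1) → 5 ✓

Yes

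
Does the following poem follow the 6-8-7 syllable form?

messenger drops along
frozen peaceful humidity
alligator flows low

No

Line 1: messenger (3), drops (1), along (2) → 6 ✓
Line 2: frozen (2), peaceful (2), humidity (4) → 8 ✓
Line 3: alligator (4), flows (1), low (1) → 6 (expected 7)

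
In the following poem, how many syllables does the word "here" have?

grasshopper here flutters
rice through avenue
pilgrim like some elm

"here" has 1 syllable.

1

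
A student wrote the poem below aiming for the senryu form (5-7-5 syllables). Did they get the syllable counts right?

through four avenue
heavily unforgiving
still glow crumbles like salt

No

Line 1: through(1) + four(1) + avenue(3) = 5 ✓
Line 2: heavily(3) + unforgiving(4) = 7 ✓
Line 3: still(1) + glow(1) + crumbles(2) + like(1) + salt(1) = 6 (expected 5)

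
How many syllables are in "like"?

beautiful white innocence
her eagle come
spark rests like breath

1

"like" has 1 syllable.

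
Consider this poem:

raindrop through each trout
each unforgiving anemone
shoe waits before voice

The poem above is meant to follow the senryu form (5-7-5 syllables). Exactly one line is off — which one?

Line 1: raindrop(2) + through(1) + each(1) + trout(1) = 5 ✓
Line 2: each(1) + unforgiving(4) + anemone(4) = 9 (expected 7)
Line 3: shoe(1) + waits(1) + before(2) + voice(1) = 5 ✓

The second line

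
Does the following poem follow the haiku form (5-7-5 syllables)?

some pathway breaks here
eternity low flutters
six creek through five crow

Line 1: some (1), pathway (2), breaks (1), here (1) → 5 ✓
Line 2: eternity (4), low (1), flutters (2) → 7 ✓
Line 3: six (1), creek (1), through (1), five (1), crow (1) → 5 ✓

Yes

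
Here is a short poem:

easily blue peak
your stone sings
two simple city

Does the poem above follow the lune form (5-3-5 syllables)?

Line 1: easily(3) + blue(1) + peak(1) = 5 ✓
Line 2: your(1) + stone(1) + sings(1) = 3 ✓
Line 3: two(1) + simple(2) + city(2) = 5 ✓

Yes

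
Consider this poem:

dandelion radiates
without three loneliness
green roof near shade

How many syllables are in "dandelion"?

4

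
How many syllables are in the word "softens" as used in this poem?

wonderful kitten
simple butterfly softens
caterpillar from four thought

"softens" has 2 syllables.

2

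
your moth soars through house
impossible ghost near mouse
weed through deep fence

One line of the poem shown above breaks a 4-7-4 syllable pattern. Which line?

Line 1

Line 1: "your moth soars through house": 1+1+1+1+1 = 5 (expected 4)
Line 2: "impossible ghost near mouse": 4+1+1+1 = 7 ✓
Line 3: "weed through deep fence": 1+1+1+1 = 4 ✓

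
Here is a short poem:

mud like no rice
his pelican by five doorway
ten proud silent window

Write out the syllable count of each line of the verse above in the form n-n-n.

4-8-6

Line 1: mud (1), like (1), no (1), rice (1) → 4
Line 2: his (1), pelican (3), by (1), five (1), doorway (2) → 8
Line 3: ten (1), proud (1), silent (2), window (2) → 6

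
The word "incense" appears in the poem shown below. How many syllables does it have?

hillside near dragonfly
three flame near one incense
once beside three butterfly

2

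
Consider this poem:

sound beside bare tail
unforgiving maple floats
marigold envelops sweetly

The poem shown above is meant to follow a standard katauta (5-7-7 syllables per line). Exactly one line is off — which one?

The third line

Line 1: "sound beside bare tail": 1+2+1+1 = 5 ✓
Line 2: "unforgiving maple floats": 4+2+1 = 7 ✓
Line 3: "marigold envelops sweetly": 3+3+2 = 8 (expected 7)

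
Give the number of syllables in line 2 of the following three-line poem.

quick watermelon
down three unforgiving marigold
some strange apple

9

Line 2: down(1) + three(1) + unforgiving(4) + marigold(3) = 9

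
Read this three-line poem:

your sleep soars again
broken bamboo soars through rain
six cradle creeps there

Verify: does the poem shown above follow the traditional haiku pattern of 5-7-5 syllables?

Yes

Line 1: "your sleep soars again": 1+1+1+2 = 5 ✓
Line 2: "broken bamboo soars through rain": 2+2+1+1+1 = 7 ✓
Line 3: "six cradle creeps there": 1+2+1+1 = 5 ✓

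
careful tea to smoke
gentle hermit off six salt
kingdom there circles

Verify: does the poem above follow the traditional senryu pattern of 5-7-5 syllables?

Line 1: careful(2) + tea(1) + to(1) + smoke(1) = 5 ✓
Line 2: gentle(2) + hermit(2) + off(1) + six(1) + salt(1) = 7 ✓
Line 3: kingdom(2) + there(1) + circles(2) = 5 ✓

Yes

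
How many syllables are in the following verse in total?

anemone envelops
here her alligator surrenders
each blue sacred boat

21

Line 1: "anemone envelops": 4+3 = 7
Line 2: "here her alligator surrenders": 1+1+4+3 = 9
Line 3: "each blue sacred boat": 1+1+2+1 = 5
Total: 7 + 9 + 5 = 21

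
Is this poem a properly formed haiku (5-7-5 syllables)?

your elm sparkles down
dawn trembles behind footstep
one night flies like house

Yes

Line 1: your(1) + elm(1) + sparkles(2) + down(1) = 5 ✓
Line 2: dawn(1) + trembles(2) + behind(2) + footstep(2) = 7 ✓
Line 3: one(1) + night(1) + flies(1) + like(1) + house(1) = 5 ✓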